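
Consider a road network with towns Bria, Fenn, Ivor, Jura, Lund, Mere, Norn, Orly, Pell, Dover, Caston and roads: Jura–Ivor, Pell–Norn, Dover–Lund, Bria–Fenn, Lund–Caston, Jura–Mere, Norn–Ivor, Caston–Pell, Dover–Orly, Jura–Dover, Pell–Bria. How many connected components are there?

1

Starting from Bria we can reach Bria, Fenn, Ivor, Jura, Lund, Mere, Norn, Orly, Pell, Dover, Caston. That is one component of size 11.
Total: 1 component.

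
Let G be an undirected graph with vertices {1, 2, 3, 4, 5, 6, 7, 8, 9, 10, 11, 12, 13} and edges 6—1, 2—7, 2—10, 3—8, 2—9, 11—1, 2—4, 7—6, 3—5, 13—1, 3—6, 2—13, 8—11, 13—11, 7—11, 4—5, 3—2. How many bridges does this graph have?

The edges on the cycle 2-13-1-11-7-2 are not bridges since each lies on that cycle.
But removing 2—9 disconnects 2 from 9; removing 2—10 disconnects 2 from 10 — these are bridges.
That makes 2 bridges.

2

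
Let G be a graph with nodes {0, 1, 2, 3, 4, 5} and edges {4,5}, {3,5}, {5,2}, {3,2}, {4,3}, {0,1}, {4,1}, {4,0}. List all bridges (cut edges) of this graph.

none

The edges on the cycle 4-0-1-4 are not bridges since each lies on that cycle.
Every edge lies on some cycle, so there are no bridges.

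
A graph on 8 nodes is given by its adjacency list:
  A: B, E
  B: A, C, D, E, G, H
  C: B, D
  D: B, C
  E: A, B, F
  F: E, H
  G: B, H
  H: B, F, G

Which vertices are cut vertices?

Removing B increases the component count from 1 to 2, so B is a cut vertex.
By contrast removing F leaves 1 component; it is not a cut vertex. No other vertex is a cut vertex either.

B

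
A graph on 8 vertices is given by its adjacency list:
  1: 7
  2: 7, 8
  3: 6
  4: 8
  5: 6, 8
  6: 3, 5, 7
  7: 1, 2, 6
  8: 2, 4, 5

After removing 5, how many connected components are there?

1

With 5 gone, the remaining components are: {1, 2, 3, 4, 6, 7, 8}.
That is 1 component.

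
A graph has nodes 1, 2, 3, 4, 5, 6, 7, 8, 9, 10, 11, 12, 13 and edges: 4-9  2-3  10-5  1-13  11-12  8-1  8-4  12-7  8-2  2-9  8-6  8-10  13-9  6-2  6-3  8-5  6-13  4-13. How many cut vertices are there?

2

Removing 8 increases the component count from 2 to 3, so 8 is a cut vertex.
Removing 12 increases the component count from 2 to 3, so 12 is a cut vertex.
By contrast removing 3 leaves 2 components; it is not a cut vertex. No other vertex is a cut vertex either.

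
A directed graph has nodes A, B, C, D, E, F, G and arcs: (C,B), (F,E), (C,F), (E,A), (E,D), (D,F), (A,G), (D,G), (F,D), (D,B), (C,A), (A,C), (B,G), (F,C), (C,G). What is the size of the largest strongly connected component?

5

{A, C, D, E, F} are all mutually reachable — one SCC of size 5.
{B} is an SCC by itself.
{G} is an SCC by itself.
The largest has 5 vertices.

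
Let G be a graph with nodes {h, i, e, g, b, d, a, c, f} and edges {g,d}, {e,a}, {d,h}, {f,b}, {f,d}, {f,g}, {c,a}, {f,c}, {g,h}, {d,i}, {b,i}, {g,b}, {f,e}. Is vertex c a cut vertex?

No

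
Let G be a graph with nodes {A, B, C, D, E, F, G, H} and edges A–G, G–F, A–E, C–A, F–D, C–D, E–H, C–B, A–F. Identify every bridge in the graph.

A-E, B-C, E-H

The edges on the cycle C-A-G-F-D-C are not bridges since each lies on that cycle.
But removing E–A disconnects E from A; removing E–H disconnects E from H; removing C–B disconnects C from B — these are bridges.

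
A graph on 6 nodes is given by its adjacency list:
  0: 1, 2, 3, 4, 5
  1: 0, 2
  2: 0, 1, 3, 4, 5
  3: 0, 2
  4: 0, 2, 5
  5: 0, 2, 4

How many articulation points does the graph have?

Removing 5, for instance, still leaves 1 component. No single vertex removal increases the component count — the graph has no articulation points.

0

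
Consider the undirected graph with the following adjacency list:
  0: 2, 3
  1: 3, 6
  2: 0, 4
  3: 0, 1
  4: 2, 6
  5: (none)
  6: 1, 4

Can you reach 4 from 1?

From 1 we can reach 0, 1, 2, 3, 4, 6, which includes 4.

Yes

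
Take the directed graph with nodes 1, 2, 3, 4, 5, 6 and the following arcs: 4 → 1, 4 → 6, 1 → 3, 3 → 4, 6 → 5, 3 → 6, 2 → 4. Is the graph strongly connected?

There is no directed path from 6 to 1, so the graph is not strongly connected.

No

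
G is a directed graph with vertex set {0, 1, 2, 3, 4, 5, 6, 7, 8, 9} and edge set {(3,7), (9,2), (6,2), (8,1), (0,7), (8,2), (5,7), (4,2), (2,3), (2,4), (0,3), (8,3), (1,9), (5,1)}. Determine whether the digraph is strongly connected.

There is no directed path from 1 to 6, so the graph is not strongly connected.

No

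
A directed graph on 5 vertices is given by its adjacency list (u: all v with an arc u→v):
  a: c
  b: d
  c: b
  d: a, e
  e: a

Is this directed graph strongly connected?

Yes

From d we can reach every vertex (a, b, c, d, e), and every vertex can reach d (a, b, c, d, e). So the whole graph is one strongly connected component.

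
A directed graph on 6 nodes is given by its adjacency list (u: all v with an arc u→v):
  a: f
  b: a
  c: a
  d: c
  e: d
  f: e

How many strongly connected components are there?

{a, c, d, e, f} are all mutually reachable — one SCC of size 5.
{b} is an SCC by itself.
That gives 2 strongly connected components.

2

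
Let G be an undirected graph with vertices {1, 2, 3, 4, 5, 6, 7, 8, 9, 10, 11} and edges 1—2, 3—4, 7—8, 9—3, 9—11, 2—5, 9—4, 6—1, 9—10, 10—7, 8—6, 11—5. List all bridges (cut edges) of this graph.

none

The edges on the cycle 9-3-4-9 are not bridges since each lies on that cycle.
Every edge lies on some cycle, so there are no bridges.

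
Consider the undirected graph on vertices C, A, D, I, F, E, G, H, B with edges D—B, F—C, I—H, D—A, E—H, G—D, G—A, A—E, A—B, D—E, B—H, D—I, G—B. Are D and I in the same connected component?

From D we can reach A, B, D, E, G, H, I, which includes I.

Yes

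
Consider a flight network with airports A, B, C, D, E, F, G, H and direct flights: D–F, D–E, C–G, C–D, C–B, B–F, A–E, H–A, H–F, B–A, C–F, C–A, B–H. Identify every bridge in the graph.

C-G

The edges on the cycle C-D-F-C are not bridges since each lies on that cycle.
But removing C–G disconnects C from G — this is a bridge.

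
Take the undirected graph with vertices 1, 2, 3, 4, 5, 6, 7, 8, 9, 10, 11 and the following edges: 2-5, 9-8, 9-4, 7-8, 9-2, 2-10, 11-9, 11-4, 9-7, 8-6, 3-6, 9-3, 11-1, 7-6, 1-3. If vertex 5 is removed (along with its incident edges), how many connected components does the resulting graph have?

With 5 gone, the remaining components are: {1, 2, 3, 4, 6, 7, 8, 9, 10, 11}.
That is 1 component.

1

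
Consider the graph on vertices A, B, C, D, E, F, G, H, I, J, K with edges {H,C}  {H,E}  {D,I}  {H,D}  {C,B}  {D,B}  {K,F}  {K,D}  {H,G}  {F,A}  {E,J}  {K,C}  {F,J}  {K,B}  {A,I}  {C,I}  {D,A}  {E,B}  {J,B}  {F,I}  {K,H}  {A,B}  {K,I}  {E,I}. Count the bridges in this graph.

1

The edges on the cycle K-F-J-B-E-H-K are not bridges since each lies on that cycle.
But removing H-G disconnects H from G — this is a bridge.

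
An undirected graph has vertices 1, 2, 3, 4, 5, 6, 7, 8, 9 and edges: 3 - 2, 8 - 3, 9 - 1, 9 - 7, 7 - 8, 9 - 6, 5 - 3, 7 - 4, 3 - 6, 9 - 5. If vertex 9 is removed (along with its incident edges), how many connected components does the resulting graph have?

2

With 9 gone, the remaining components are: {1}; {2, 3, 4, 5, 6, 7, 8}.
That is 2 components.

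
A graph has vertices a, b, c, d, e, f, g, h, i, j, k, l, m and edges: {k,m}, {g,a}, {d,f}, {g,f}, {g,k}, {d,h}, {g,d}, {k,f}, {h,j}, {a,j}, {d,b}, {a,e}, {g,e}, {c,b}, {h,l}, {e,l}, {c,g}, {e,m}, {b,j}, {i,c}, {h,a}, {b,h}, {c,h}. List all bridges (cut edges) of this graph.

The edges on the cycle g-d-f-g are not bridges since each lies on that cycle.
But removing i–c disconnects i from c — this is a bridge.

c-i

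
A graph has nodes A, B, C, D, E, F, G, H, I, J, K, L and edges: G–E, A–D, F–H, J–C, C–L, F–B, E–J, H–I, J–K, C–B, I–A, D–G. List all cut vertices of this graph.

Removing C increases the component count from 1 to 2, so C is a cut vertex.
Removing J increases the component count from 1 to 2, so J is a cut vertex.
By contrast removing L leaves 1 component; it is not a cut vertex. No other vertex is a cut vertex either.

C, J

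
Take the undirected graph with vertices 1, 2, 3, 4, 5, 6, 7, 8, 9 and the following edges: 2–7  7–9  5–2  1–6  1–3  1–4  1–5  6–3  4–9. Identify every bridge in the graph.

The edges on the cycle 1-6-3-1 are not bridges since each lies on that cycle.
Every edge lies on some cycle, so there are no bridges.

none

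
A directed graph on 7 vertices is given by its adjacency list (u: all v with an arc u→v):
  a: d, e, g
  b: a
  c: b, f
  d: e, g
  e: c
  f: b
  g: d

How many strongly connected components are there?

1

{a, b, c, d, e, f, g} are all mutually reachable — one SCC of size 7.
That gives 1 strongly connected component.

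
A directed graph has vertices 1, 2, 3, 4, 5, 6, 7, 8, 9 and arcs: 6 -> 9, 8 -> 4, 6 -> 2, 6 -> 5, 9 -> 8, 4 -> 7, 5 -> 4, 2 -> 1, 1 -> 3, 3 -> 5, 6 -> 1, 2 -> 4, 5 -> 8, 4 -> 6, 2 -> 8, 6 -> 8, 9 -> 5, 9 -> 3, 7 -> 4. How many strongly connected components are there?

{1, 2, 3, 4, 5, 6, 7, 8, 9} are all mutually reachable — one SCC of size 9.
That gives 1 strongly connected component.

1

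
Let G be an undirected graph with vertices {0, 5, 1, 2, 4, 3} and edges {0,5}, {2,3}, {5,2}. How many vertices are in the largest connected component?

1 is isolated — a component by itself.
4 is isolated — a component by itself.
Starting from 0 we can reach 0, 2, 3, 5. That is one component of size 4.
The largest has 4 vertices.

4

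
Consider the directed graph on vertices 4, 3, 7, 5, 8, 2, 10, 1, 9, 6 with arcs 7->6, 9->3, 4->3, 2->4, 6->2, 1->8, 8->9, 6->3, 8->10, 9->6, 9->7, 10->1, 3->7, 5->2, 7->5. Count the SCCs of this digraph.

{2, 3, 4, 5, 6, 7} are all mutually reachable — one SCC of size 6.
{1, 8, 10} are all mutually reachable — one SCC of size 3.
{9} is an SCC by itself.
That gives 3 strongly connected components.

3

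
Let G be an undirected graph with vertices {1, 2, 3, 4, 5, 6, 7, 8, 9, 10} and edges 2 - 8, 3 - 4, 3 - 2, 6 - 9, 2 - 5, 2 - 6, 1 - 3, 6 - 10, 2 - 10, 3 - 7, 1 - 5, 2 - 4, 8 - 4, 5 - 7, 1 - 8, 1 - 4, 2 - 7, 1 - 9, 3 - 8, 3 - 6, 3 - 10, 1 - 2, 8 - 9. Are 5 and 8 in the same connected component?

From 5 we can reach 1, 2, 3, 4, 5, 6, 7, 8, 9, 10, which includes 8.

Yes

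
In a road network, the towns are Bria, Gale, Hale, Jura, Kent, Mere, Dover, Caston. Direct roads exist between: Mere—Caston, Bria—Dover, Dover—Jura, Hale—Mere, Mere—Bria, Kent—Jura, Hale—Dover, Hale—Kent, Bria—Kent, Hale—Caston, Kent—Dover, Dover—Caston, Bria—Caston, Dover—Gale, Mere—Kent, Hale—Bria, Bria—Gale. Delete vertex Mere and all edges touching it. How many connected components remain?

1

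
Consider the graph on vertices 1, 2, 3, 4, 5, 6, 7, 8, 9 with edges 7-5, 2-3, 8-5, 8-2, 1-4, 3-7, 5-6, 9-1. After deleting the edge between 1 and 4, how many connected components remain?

Before removal there are 2 components.
1-4 is a bridge — removing it separates 1's side from 4's side.
After removal: 3 components.

3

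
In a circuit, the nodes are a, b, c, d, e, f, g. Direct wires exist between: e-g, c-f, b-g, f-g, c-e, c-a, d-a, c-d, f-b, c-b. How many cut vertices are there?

1

Removing c increases the component count from 1 to 2, so c is a cut vertex.
By contrast removing g leaves 1 component; it is not a cut vertex. No other vertex is a cut vertex either.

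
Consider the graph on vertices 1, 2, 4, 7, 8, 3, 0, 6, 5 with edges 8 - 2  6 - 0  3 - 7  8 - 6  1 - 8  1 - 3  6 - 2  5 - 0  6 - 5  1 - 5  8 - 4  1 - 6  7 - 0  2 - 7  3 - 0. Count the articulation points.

Removing 8 increases the component count from 1 to 2, so 8 is a cut vertex.
By contrast removing 4 leaves 1 component; it is not a cut vertex. No other vertex is a cut vertex either.

1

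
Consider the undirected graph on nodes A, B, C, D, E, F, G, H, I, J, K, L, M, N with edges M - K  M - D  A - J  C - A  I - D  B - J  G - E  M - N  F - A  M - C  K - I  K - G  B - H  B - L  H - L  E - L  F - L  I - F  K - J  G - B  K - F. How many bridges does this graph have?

1

The edges on the cycle M-C-A-F-I-K-M are not bridges since each lies on that cycle.
But removing N - M disconnects N from M — this is a bridge.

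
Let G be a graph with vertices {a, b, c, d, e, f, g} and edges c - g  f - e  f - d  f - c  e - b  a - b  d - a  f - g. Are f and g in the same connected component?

From f we can reach a, b, c, d, e, f, g, which includes g.

Yes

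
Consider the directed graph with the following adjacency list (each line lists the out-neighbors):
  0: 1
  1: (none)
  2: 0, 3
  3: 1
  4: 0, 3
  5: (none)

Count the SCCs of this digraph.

6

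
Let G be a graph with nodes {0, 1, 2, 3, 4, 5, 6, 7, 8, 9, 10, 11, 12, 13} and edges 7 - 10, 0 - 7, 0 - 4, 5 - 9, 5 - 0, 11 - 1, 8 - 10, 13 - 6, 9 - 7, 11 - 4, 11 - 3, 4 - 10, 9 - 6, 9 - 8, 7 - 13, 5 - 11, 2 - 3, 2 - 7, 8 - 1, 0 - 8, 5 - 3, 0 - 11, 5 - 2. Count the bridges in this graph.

0

The edges on the cycle 5-0-11-1-8-9-5 are not bridges since each lies on that cycle.
Every edge lies on some cycle, so there are no bridges.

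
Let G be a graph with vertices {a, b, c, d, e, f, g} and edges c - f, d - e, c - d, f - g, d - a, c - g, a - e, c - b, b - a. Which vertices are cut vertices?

Removing c increases the component count from 1 to 2, so c is a cut vertex.
By contrast removing g leaves 1 component; it is not a cut vertex. No other vertex is a cut vertex either.

c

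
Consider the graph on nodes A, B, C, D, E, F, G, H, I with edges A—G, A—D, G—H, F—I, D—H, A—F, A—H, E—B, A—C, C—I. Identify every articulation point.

A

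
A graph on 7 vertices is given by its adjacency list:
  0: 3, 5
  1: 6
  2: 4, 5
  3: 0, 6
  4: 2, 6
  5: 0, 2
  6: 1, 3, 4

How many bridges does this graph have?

1

The edges on the cycle 2-4-6-3-0-5-2 are not bridges since each lies on that cycle.
But removing 6-1 disconnects 6 from 1 — this is a bridge.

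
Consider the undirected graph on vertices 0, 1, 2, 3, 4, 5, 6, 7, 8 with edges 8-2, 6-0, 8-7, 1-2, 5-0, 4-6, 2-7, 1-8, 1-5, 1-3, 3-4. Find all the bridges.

The edges on the cycle 1-8-7-2-1 are not bridges since each lies on that cycle.
Every edge lies on some cycle, so there are no bridges.

none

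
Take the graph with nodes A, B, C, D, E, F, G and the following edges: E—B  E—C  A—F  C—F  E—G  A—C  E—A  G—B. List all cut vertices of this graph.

E

Removing E increases the component count from 2 to 3, so E is a cut vertex.
By contrast removing G leaves 2 components; it is not a cut vertex. No other vertex is a cut vertex either.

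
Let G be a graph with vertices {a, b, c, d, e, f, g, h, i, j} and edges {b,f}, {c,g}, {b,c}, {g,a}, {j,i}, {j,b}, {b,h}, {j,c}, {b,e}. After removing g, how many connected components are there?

3

With g gone, the remaining components are: {a}; {d}; {b, c, e, f, h, i, j}.
That is 3 components.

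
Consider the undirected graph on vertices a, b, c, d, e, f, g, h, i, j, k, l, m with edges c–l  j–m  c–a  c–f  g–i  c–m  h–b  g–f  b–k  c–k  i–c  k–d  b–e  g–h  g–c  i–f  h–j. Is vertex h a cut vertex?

Deleting h leaves 1 component (was 1) (its neighbors b, g, j remain connected to each other), so h is not a cut vertex.

No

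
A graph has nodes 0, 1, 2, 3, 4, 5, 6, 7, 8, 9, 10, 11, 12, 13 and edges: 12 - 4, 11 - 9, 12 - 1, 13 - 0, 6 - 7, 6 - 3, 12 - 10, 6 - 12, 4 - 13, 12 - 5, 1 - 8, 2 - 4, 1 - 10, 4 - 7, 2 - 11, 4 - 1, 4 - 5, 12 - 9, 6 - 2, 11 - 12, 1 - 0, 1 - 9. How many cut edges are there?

The edges on the cycle 6-2-11-9-12-6 are not bridges since each lies on that cycle.
But removing 8 - 1 disconnects 8 from 1; removing 6 - 3 disconnects 6 from 3 — these are bridges.
That makes 2 bridges.

2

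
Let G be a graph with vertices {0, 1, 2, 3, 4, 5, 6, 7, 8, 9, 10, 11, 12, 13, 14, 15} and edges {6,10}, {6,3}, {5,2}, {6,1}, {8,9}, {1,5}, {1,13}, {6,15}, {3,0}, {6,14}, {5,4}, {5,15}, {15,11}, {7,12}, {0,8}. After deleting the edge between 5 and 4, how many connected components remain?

3

Before removal there are 2 components.
5 - 4 is a bridge — removing it separates 5's side from 4's side.
After removal: 3 components.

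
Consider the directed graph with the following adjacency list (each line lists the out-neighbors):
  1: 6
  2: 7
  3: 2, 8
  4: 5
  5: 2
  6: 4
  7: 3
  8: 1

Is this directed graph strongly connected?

Yes

From 6 we can reach every vertex (1, 2, 3, 4, 5, 6, 7, 8), and every vertex can reach 6 (1, 2, 3, 4, 5, 6, 7, 8). So the whole graph is one strongly connected component.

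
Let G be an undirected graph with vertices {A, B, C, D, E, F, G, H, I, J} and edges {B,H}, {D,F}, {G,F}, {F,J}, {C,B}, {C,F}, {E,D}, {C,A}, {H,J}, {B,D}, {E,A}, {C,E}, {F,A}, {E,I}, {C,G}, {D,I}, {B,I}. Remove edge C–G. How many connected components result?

C and G are still connected via C-F-G, so the component count stays at 1.

1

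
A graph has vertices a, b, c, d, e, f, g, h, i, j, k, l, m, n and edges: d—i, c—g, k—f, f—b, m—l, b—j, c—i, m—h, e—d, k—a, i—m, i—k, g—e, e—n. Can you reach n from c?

From c we can reach a, b, c, d, e, f, g, h, i, j, k, l, m, n, which includes n.

Yes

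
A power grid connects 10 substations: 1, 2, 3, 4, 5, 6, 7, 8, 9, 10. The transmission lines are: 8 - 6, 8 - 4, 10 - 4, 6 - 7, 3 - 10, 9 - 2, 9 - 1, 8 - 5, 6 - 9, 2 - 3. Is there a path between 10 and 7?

Yes

From 10 we can reach 1, 2, 3, 4, 5, 6, 7, 8, 9, 10, which includes 7.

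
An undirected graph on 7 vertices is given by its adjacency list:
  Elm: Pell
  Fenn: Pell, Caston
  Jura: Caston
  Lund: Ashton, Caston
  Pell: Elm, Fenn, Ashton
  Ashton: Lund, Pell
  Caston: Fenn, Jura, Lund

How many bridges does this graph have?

The edges on the cycle Ashton-Pell-Fenn-Caston-Lund-Ashton are not bridges since each lies on that cycle.
But removing Pell-Elm disconnects Pell from Elm; removing Caston-Jura disconnects Caston from Jura — these are bridges.
That makes 2 bridges.

2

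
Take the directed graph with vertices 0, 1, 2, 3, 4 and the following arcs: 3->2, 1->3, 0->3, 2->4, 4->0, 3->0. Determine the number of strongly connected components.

2

{0, 2, 3, 4} are all mutually reachable — one SCC of size 4.
{1} is an SCC by itself.
That gives 2 strongly connected components.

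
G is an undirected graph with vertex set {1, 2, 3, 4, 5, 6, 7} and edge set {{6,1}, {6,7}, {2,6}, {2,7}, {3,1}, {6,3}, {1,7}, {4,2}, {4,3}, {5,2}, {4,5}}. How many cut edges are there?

The edges on the cycle 4-5-2-6-3-4 are not bridges since each lies on that cycle.
Every edge lies on some cycle, so there are no bridges.

0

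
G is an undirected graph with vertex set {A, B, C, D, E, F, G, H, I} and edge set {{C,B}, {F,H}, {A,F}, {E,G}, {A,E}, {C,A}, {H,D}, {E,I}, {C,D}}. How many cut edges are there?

The edges on the cycle C-A-F-H-D-C are not bridges since each lies on that cycle.
But removing E—G disconnects E from G; removing A—E disconnects A from E; removing E—I disconnects E from I; removing C—B disconnects C from B — these are bridges.
That makes 4 bridges.

4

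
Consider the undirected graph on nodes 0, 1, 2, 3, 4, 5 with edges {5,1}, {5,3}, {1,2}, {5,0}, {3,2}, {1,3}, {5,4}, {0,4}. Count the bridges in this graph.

The edges on the cycle 5-0-4-5 are not bridges since each lies on that cycle.
Every edge lies on some cycle, so there are no bridges.

0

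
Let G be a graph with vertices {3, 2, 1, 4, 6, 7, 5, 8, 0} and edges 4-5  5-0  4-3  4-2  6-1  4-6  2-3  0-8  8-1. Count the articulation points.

1

Removing 4 increases the component count from 2 to 3, so 4 is a cut vertex.
By contrast removing 0 leaves 2 components; it is not a cut vertex. No other vertex is a cut vertex either.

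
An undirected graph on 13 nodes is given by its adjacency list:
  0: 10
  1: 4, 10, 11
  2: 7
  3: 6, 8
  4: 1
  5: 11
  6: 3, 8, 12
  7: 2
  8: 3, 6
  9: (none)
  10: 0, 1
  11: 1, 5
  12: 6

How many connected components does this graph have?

4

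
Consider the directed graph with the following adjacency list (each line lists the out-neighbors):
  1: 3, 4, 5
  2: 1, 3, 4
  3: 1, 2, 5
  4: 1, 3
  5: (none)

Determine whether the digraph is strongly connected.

There is no directed path from 5 to 2, so the graph is not strongly connected.

No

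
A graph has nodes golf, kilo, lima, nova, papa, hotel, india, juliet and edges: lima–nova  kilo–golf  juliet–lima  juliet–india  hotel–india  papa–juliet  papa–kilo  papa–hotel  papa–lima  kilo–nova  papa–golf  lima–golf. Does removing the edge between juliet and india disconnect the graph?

No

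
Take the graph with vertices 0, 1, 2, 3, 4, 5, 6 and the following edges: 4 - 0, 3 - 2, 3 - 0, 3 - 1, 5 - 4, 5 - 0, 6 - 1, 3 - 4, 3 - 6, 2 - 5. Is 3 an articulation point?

Yes

Deleting 3 raises the number of components from 1 to 2, so 3 is a cut vertex.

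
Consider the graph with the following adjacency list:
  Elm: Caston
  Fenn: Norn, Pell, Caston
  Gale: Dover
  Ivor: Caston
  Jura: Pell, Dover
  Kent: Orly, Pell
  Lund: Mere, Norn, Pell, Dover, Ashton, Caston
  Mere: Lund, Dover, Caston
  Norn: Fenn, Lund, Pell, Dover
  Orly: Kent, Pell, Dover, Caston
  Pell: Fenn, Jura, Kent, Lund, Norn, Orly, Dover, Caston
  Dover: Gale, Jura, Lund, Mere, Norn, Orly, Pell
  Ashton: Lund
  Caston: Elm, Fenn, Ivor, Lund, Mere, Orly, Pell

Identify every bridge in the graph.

The edges on the cycle Orly-Dover-Norn-Fenn-Caston-Orly are not bridges since each lies on that cycle.
But removing Lund-Ashton disconnects Lund from Ashton; removing Caston-Elm disconnects Caston from Elm; removing Caston-Ivor disconnects Caston from Ivor; removing Dover-Gale disconnects Dover from Gale — these are bridges.

Ashton-Lund, Caston-Elm, Caston-Ivor, Dover-Gale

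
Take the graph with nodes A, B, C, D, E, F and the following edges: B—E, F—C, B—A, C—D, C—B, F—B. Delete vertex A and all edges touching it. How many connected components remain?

1

With A gone, the remaining components are: {B, C, D, E, F}.
That is 1 component.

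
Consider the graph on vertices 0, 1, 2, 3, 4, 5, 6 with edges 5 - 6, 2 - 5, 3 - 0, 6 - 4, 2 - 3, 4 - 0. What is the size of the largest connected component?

6

1 is isolated — a component by itself.
Starting from 0 we can reach 0, 2, 3, 4, 5, 6. That is one component of size 6.
The largest has 6 vertices.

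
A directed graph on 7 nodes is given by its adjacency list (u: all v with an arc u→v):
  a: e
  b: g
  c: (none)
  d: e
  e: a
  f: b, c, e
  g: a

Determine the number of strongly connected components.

{a, e} are all mutually reachable — one SCC of size 2.
{d} is an SCC by itself.
{b} is an SCC by itself.
{g} is an SCC by itself.
{c} is an SCC by itself.
(and 1 more singleton SCC)
That gives 6 strongly connected components.

6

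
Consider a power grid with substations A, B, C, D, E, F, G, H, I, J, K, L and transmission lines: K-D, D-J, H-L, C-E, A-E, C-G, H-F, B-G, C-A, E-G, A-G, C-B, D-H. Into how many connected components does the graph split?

3

I is isolated — a component by itself.
Starting from A we can reach A, B, C, E, G. That is one component of size 5.
Starting from D we can reach D, F, H, J, K, L. That is one component of size 6.
Total: 3 components.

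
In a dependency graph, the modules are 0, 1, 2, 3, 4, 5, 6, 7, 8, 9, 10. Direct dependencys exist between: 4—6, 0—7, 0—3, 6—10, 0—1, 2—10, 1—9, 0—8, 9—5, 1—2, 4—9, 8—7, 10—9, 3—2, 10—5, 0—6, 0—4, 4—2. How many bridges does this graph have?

0

The edges on the cycle 0-8-7-0 are not bridges since each lies on that cycle.
Every edge lies on some cycle, so there are no bridges.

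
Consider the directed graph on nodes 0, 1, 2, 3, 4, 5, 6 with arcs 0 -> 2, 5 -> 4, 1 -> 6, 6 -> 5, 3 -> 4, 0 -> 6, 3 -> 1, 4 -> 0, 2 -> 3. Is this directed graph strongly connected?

Yes

From 6 we can reach every vertex (0, 1, 2, 3, 4, 5, 6), and every vertex can reach 6 (0, 1, 2, 3, 4, 5, 6). So the whole graph is one strongly connected component.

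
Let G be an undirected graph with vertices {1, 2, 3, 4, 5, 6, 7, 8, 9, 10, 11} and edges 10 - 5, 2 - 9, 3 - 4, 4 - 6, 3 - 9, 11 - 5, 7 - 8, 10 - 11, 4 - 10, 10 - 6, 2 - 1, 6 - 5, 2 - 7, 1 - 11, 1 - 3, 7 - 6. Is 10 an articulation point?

No

Deleting 10 leaves 1 component (was 1) (its neighbors 4, 5, 6, 11 remain connected to each other), so 10 is not a cut vertex.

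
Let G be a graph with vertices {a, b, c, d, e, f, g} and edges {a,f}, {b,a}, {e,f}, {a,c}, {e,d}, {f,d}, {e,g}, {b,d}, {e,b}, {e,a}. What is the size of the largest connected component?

7

Starting from a we can reach a, b, c, d, e, f, g. That is one component of size 7.
The largest has 7 vertices.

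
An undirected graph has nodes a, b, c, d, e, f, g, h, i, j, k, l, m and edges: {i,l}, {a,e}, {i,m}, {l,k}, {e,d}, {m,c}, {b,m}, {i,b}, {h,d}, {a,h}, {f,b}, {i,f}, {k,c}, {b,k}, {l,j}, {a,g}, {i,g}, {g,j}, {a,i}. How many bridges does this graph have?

The edges on the cycle i-f-b-i are not bridges since each lies on that cycle.
Every edge lies on some cycle, so there are no bridges.

0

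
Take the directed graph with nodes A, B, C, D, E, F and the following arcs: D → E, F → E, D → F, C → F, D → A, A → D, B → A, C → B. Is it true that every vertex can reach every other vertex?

No

There is no directed path from F to C, so the graph is not strongly connected.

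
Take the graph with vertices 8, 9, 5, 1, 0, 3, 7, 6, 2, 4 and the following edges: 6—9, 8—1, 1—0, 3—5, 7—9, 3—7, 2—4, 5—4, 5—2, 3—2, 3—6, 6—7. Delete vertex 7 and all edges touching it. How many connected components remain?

With 7 gone, the remaining components are: {0, 1, 8}; {2, 3, 4, 5, 6, 9}.
That is 2 components.

2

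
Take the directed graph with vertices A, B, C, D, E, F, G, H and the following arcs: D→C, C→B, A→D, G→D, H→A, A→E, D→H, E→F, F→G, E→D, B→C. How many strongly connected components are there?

2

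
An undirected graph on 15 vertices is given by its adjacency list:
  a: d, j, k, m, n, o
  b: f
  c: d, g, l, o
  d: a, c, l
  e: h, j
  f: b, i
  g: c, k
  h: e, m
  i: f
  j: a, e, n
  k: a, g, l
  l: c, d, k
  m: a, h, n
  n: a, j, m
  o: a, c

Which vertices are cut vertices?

Removing a increases the component count from 2 to 3, so a is a cut vertex.
Removing f increases the component count from 2 to 3, so f is a cut vertex.
By contrast removing n leaves 2 components; it is not a cut vertex. No other vertex is a cut vertex either.

a, f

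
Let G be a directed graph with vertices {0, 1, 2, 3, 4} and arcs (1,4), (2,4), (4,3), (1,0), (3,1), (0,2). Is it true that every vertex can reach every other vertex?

Yes

From 4 we can reach every vertex (0, 1, 2, 3, 4), and every vertex can reach 4 (0, 1, 2, 3, 4). So the whole graph is one strongly connected component.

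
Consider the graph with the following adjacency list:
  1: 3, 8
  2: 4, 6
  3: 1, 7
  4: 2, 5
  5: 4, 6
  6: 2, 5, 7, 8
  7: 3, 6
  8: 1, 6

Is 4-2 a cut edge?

After removing 4-2, the path 4-5-6-2 still connects them, so the edge is not a bridge.

No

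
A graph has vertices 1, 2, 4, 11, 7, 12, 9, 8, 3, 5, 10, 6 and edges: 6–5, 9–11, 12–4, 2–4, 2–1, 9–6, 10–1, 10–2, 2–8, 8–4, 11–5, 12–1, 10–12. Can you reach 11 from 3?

No

The component containing 3 is {3}, and 11 is not in it.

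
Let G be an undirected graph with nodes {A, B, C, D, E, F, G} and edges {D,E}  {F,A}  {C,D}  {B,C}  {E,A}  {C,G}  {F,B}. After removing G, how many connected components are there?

1

With G gone, the remaining components are: {A, B, C, D, E, F}.
That is 1 component.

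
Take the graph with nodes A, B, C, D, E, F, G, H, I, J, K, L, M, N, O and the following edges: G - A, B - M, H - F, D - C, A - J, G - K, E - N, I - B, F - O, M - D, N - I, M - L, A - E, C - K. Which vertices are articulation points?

Removing A increases the component count from 2 to 3, so A is a cut vertex.
Removing F increases the component count from 2 to 3, so F is a cut vertex.
Removing M increases the component count from 2 to 3, so M is a cut vertex.
By contrast removing O leaves 2 components; it is not a cut vertex. No other vertex is a cut vertex either.

A, F, M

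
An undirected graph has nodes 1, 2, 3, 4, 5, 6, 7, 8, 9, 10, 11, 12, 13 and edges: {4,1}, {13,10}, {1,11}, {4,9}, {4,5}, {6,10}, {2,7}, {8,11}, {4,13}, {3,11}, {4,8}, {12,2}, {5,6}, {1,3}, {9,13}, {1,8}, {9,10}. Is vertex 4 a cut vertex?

Deleting 4 raises the number of components from 2 to 3, so 4 is a cut vertex.

Yes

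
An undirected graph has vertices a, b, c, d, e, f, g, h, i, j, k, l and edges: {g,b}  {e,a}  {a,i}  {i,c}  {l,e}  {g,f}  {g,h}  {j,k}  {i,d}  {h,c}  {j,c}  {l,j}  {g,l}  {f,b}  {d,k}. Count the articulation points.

1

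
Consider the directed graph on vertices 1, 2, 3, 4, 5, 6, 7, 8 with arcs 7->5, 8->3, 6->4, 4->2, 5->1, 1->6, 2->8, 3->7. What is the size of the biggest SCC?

8

{1, 2, 3, 4, 5, 6, 7, 8} are all mutually reachable — one SCC of size 8.
The largest has 8 vertices.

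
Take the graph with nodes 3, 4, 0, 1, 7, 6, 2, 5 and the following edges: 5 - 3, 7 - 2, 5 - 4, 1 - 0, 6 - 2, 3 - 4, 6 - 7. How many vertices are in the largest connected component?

3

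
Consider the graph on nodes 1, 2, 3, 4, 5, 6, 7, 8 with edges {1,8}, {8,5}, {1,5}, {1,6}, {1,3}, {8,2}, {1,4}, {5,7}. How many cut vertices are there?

Removing 1 increases the component count from 1 to 4, so 1 is a cut vertex.
Removing 5 increases the component count from 1 to 2, so 5 is a cut vertex.
Removing 8 increases the component count from 1 to 2, so 8 is a cut vertex.
By contrast removing 2 leaves 1 component; it is not a cut vertex. No other vertex is a cut vertex either.

3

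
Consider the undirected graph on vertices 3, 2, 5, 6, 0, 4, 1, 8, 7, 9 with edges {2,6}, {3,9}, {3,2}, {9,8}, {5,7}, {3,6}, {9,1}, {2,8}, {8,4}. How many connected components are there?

0 is isolated — a component by itself.
Starting from 5 we can reach 5, 7. That is one component of size 2.
Starting from 1 we can reach 1, 2, 3, 4, 6, 8, 9. That is one component of size 7.
Total: 3 components.

3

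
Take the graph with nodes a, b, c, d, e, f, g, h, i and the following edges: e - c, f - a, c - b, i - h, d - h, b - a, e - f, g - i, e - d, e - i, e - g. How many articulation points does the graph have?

Removing e increases the component count from 1 to 2, so e is a cut vertex.
By contrast removing f leaves 1 component; it is not a cut vertex. No other vertex is a cut vertex either.

1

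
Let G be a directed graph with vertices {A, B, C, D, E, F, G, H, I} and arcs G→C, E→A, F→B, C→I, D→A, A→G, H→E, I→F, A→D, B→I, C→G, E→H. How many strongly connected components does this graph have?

{B, F, I} are all mutually reachable — one SCC of size 3.
{E, H} are all mutually reachable — one SCC of size 2.
{A, D} are all mutually reachable — one SCC of size 2.
{C, G} are all mutually reachable — one SCC of size 2.
That gives 4 strongly connected components.

4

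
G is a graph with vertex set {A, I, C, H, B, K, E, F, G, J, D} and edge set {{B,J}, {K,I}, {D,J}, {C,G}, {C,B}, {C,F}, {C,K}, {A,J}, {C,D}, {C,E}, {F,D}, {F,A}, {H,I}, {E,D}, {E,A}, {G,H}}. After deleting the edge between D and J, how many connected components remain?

1

D and J are still connected via D-C-B-J, so the component count stays at 1.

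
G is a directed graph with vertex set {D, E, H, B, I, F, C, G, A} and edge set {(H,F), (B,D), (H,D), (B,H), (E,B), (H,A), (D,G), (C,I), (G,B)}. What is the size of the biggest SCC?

{B, D, G, H} are all mutually reachable — one SCC of size 4.
{F} is an SCC by itself.
{E} is an SCC by itself.
{A} is an SCC by itself.
{I} is an SCC by itself.
(and 1 more singleton SCC)
The largest has 4 vertices.

4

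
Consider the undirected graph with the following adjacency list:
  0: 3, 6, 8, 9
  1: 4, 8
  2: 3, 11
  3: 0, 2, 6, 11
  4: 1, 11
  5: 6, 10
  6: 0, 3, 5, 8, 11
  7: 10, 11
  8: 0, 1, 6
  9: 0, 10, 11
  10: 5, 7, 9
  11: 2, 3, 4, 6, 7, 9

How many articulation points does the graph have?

0

Removing 5, for instance, still leaves 1 component. No single vertex removal increases the component count — the graph has no articulation points.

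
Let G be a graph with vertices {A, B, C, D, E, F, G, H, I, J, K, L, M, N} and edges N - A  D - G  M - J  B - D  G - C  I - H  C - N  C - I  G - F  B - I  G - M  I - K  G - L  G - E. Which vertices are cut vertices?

Removing C increases the component count from 1 to 2, so C is a cut vertex.
Removing G increases the component count from 1 to 5, so G is a cut vertex.
Removing I increases the component count from 1 to 3, so I is a cut vertex.
Likewise M, N are cut vertices.
By contrast removing K leaves 1 component; it is not a cut vertex. No other vertex is a cut vertex either.

C, G, I, M, N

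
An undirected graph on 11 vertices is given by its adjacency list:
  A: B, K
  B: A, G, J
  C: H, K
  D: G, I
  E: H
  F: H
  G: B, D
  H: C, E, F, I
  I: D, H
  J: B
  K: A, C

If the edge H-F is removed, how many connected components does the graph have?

Before removal there is 1 component.
H-F is a bridge — removing it separates H's side from F's side.
After removal: 2 components.

2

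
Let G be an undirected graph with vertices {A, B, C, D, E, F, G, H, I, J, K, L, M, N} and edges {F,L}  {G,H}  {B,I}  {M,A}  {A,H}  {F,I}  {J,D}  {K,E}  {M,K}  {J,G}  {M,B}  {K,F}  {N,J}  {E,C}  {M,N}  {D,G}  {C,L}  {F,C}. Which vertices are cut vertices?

M

Removing M increases the component count from 1 to 2, so M is a cut vertex.
By contrast removing I leaves 1 component; it is not a cut vertex. No other vertex is a cut vertex either.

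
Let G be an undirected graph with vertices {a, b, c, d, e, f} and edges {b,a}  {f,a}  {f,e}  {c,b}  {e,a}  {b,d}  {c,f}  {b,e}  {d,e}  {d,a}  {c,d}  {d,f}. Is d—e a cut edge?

No

After removing d—e, the path d-b-e still connects them, so the edge is not a bridge.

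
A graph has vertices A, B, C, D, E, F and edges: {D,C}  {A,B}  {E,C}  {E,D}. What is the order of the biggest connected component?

F is isolated — a component by itself.
Starting from A we can reach A, B. That is one component of size 2.
Starting from C we can reach C, D, E. That is one component of size 3.
The largest has 3 vertices.

3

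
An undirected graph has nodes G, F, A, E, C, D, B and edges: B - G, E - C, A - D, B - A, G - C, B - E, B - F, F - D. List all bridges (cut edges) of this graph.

none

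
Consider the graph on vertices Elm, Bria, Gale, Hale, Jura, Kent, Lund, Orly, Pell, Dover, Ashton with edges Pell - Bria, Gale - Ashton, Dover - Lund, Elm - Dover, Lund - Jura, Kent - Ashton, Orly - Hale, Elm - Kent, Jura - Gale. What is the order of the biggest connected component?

Starting from Hale we can reach Hale, Orly. That is one component of size 2.
Starting from Bria we can reach Bria, Pell. That is one component of size 2.
Starting from Elm we can reach Elm, Gale, Jura, Kent, Lund, Dover, Ashton. That is one component of size 7.
The largest has 7 vertices.

7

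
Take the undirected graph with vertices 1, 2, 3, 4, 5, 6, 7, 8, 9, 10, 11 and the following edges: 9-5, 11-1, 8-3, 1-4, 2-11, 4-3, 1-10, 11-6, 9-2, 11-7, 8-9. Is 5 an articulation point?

Deleting 5 leaves 1 component (was 1), so 5 is not a cut vertex.

No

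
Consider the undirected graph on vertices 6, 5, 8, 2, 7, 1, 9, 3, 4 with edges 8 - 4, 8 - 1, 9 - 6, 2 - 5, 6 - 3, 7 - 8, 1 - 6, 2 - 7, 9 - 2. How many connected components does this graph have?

Starting from 1 we can reach 1, 2, 3, 4, 5, 6, 7, 8, 9. That is one component of size 9.
Total: 1 component.

1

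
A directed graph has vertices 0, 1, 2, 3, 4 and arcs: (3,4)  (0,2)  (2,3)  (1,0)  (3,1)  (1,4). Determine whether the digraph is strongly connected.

There is no directed path from 4 to 3, so the graph is not strongly connected.

No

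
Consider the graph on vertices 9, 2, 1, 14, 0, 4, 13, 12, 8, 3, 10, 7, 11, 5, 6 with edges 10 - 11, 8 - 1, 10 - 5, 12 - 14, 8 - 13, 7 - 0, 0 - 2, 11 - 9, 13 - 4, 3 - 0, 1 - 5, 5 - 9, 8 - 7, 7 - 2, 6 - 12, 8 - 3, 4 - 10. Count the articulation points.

2

Removing 8 increases the component count from 2 to 3, so 8 is a cut vertex.
Removing 12 increases the component count from 2 to 3, so 12 is a cut vertex.
By contrast removing 1 leaves 2 components; it is not a cut vertex. No other vertex is a cut vertex either.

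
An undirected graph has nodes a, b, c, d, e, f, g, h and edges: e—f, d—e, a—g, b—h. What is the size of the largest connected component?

3

c is isolated — a component by itself.
Starting from b we can reach b, h. That is one component of size 2.
Starting from a we can reach a, g. That is one component of size 2.
Starting from d we can reach d, e, f. That is one component of size 3.
The largest has 3 vertices.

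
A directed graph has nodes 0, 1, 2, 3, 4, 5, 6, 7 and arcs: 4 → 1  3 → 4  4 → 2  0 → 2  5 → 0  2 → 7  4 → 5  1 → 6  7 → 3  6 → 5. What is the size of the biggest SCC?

8

{0, 1, 2, 3, 4, 5, 6, 7} are all mutually reachable — one SCC of size 8.
The largest has 8 vertices.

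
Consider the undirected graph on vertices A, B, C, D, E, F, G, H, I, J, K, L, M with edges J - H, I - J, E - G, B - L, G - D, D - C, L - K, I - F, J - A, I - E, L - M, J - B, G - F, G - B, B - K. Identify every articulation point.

Removing B increases the component count from 1 to 2, so B is a cut vertex.
Removing D increases the component count from 1 to 2, so D is a cut vertex.
Removing G increases the component count from 1 to 2, so G is a cut vertex.
Likewise J, L are cut vertices.
By contrast removing A leaves 1 component; it is not a cut vertex. No other vertex is a cut vertex either.

B, D, G, J, L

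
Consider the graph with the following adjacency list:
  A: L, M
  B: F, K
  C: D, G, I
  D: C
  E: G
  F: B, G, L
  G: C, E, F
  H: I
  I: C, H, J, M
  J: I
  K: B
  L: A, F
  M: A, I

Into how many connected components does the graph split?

1

Starting from A we can reach A, B, C, D, E, F, G, H, I, J, K, L, M. That is one component of size 13.
Total: 1 component.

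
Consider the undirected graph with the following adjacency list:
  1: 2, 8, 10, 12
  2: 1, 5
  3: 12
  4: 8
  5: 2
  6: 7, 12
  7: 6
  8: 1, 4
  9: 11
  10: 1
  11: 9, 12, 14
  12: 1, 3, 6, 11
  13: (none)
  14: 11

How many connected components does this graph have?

13 is isolated — a component by itself.
Starting from 1 we can reach 1, 2, 3, 4, 5, 6, 7, 8, 9, 10, 11, 12, 14. That is one component of size 13.
Total: 2 components.

2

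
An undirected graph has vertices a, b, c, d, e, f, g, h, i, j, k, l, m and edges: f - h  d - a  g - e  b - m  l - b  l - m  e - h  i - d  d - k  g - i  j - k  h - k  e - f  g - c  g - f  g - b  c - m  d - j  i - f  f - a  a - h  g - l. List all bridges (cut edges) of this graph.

none

The edges on the cycle g-i-f-g are not bridges since each lies on that cycle.
Every edge lies on some cycle, so there are no bridges.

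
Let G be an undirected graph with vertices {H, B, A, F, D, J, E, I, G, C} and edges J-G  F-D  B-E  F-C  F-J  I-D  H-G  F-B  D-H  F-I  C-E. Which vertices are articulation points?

Removing F increases the component count from 2 to 3, so F is a cut vertex.
By contrast removing B leaves 2 components; it is not a cut vertex. No other vertex is a cut vertex either.

F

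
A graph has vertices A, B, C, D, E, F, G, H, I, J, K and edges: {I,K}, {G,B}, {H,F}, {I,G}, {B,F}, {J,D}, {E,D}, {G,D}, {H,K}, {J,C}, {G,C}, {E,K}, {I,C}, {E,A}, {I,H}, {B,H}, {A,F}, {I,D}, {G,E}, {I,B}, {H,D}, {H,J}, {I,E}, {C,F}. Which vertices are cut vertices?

none

Removing F, for instance, still leaves 1 component. No single vertex removal increases the component count — the graph has no articulation points.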